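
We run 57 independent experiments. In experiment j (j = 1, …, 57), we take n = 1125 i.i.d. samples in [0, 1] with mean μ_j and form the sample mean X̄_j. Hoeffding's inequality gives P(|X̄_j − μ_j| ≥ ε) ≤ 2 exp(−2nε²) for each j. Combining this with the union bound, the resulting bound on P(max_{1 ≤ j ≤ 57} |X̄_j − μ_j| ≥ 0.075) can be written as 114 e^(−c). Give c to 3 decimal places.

12.656

Union bound over the 57 events: P(max_{1 ≤ j ≤ 57} |X̄_j − μ_j| ≥ 0.075) ≤ 57·2·exp(−2nε²) = 114 exp(−2·1125·0.075²).
So c = 2·1125·0.075² = 12.6562.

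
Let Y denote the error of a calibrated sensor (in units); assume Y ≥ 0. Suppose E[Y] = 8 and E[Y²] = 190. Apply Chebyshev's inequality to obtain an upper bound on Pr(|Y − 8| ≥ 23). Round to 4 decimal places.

Var(Y) = E[Y²] − (E[Y])² = 190 − 64 = 126.
Chebyshev's inequality: Pr(|Y − μ| ≥ t) ≤ Var(Y)/t² = 126/529 = 0.2382.

0.2382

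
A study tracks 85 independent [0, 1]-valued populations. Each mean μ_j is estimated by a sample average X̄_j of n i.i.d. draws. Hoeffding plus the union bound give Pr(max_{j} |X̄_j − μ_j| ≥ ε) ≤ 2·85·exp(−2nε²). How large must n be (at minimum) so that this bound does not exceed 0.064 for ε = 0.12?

Need 2·85·exp(−2nε²) ≤ 0.064, i.e. exp(−2nε²) ≤ 0.064/170.
So 2nε² ≥ ln(170/0.064) = 7.884671.
Hence n ≥ 7.884671/(2·0.12²) = 273.773.
The smallest integer n is 274.

274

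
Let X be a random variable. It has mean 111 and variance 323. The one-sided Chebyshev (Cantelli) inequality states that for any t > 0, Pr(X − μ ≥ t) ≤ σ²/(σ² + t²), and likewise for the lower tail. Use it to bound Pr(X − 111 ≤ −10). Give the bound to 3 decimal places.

0.764

Here σ² = 323 and t = 10, so σ² + t² = 423.
Cantelli's bound: 323/423 = 0.7636.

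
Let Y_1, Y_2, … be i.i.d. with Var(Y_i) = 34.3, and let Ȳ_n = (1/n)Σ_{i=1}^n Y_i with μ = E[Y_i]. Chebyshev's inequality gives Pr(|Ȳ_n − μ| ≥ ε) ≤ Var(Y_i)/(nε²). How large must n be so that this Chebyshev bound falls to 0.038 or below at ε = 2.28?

174

Require 34.3/(n·2.28²) ≤ 0.038, i.e. n ≥ 34.3/(0.038·2.28²) = 173.636.
The smallest integer n is 174.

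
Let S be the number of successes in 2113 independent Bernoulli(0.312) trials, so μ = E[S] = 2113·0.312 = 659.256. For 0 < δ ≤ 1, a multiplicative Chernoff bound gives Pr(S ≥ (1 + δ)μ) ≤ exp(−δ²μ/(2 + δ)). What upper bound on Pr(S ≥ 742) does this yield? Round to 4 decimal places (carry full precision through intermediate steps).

0.0076

Write 742 = (1 + δ)μ, so δ = 742/659.256 − 1 = 0.1255112…
Then the exponent is δ²μ/(2 + δ) = (742 − μ)² / (μ·(2 + δ)) = 4.886023.
Bound = exp(−4.886023) = 0.00755.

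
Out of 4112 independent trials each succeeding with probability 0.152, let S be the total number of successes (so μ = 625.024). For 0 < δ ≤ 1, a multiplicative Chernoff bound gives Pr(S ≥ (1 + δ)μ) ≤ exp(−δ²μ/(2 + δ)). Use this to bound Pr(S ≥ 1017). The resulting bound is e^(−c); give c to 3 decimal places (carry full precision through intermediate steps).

Write 1017 = (1 + δ)μ, so δ = 1017/625.024 − 1 = 0.6271375…
Then the exponent is δ²μ/(2 + δ) = (1017 − μ)² / (μ·(2 + δ)) = 93.570608.

93.571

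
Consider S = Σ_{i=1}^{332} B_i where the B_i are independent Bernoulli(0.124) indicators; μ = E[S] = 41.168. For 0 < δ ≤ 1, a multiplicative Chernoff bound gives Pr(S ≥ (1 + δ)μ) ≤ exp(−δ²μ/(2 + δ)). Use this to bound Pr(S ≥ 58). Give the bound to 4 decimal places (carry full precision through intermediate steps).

0.0574

Write 58 = (1 + δ)μ, so δ = 58/41.168 − 1 = 0.4088613…
Then the exponent is δ²μ/(2 + δ) = (58 − μ)² / (μ·(2 + δ)) = 2.856932.
Bound = exp(−2.856932) = 0.05744.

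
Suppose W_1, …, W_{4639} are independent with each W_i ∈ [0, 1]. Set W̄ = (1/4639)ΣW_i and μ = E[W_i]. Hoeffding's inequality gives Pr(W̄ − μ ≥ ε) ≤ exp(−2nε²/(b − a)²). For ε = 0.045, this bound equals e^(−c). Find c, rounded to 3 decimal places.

18.788

c = 2nε²/(b − a)² = 2·4639·0.045² / 1² = 18.7879.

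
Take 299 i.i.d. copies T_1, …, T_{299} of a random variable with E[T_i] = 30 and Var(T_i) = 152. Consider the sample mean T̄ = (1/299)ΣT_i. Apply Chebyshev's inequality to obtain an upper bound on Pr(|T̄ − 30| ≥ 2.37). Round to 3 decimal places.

Var(T̄) = Var(T_i)/n = 152/299 = 0.50836.
Chebyshev: Pr(|T̄ − 30| ≥ 2.37) ≤ Var(T̄)/(2.37)² = 152/(299·2.37²) = 0.0905.

0.091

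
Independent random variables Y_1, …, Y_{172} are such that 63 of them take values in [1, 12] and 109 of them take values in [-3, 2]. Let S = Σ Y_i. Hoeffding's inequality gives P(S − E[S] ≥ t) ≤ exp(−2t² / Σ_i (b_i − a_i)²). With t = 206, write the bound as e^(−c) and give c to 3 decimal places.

Σ(b_i − a_i)² = 63·11² + 109·5² = 10348.
c = 2t² / 10348 = 2·206² / 10348 = 8.2018.

8.202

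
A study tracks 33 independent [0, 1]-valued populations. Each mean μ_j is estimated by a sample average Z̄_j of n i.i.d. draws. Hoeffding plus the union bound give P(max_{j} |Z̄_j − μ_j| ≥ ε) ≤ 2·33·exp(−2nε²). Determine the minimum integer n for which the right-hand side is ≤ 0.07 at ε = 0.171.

118

Need 2·33·exp(−2nε²) ≤ 0.07, i.e. exp(−2nε²) ≤ 0.07/66.
So 2nε² ≥ ln(66/0.07) = 6.848915.
Hence n ≥ 6.848915/(2·0.171²) = 117.112.
The smallest integer n is 118.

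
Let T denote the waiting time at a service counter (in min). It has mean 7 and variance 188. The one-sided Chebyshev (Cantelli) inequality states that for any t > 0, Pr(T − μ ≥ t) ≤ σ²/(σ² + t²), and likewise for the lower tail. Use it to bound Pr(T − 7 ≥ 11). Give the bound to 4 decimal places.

Here σ² = 188 and t = 11, so σ² + t² = 309.
Cantelli's bound: 188/309 = 0.6084.

0.6084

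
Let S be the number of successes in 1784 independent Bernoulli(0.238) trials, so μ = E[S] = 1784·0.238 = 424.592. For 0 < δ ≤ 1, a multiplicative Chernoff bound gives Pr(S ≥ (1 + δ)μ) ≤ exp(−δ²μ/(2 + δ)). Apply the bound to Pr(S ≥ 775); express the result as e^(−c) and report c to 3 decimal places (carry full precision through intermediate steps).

102.356

Write 775 = (1 + δ)μ, so δ = 775/424.592 − 1 = 0.8252817…
Then the exponent is δ²μ/(2 + δ) = (775 − μ)² / (μ·(2 + δ)) = 102.356273.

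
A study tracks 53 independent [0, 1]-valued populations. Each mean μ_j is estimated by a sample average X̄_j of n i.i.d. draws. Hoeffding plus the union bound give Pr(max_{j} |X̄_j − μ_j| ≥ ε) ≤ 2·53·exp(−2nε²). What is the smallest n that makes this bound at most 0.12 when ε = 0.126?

Need 2·53·exp(−2nε²) ≤ 0.12, i.e. exp(−2nε²) ≤ 0.12/106.
So 2nε² ≥ ln(106/0.12) = 6.783703.
Hence n ≥ 6.783703/(2·0.126²) = 213.646.
The smallest integer n is 214.

214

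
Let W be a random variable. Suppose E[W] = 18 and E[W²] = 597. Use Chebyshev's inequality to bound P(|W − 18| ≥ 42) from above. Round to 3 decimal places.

Var(W) = E[W²] − (E[W])² = 597 − 324 = 273.
Chebyshev's inequality: P(|W − μ| ≥ t) ≤ Var(W)/t² = 273/1764 = 0.1548.

0.155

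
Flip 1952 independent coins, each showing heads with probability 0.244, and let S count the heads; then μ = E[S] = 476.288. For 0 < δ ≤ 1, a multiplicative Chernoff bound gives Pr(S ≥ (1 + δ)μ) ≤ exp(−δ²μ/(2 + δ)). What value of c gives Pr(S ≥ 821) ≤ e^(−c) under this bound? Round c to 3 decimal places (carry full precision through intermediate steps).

Write 821 = (1 + δ)μ, so δ = 821/476.288 − 1 = 0.723747…
Then the exponent is δ²μ/(2 + δ) = (821 − μ)² / (μ·(2 + δ)) = 91.595978.

91.596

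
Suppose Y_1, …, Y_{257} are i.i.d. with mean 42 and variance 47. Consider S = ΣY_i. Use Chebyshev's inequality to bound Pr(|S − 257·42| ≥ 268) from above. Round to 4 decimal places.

Var(S) = n·Var(Y_i) = 257·47 = 12079.
Chebyshev: Pr(|S − 257·42| ≥ 268) ≤ Var(S)/268² = 12079/71824 = 0.1682.

0.1682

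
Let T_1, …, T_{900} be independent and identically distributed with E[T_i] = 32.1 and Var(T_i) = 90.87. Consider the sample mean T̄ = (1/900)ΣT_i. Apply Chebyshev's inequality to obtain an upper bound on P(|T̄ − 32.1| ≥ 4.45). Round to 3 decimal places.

Var(T̄) = Var(T_i)/n = 90.87/900 = 0.10097.
Chebyshev: P(|T̄ − 32.1| ≥ 4.45) ≤ Var(T̄)/(4.45)² = 90.87/(900·4.45²) = 0.0051.

0.005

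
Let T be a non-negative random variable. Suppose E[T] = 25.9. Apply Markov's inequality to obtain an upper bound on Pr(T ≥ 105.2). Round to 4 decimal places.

Markov's inequality: for a non-negative random variable, Pr(T ≥ a) ≤ E[T]/a.
Here E[T] = 25.9 and a = 105.2, so the bound is 25.9/105.2 = 0.2462.

0.2462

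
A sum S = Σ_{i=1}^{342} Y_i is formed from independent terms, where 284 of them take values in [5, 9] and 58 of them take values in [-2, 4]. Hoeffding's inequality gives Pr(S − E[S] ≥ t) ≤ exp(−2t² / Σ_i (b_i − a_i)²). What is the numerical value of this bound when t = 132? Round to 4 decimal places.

Σ(b_i − a_i)² = 284·4² + 58·6² = 6632.
Exponent = 2·132² / 6632 = 5.25452.
Bound = exp(−5.25452) = 0.00522.

0.0052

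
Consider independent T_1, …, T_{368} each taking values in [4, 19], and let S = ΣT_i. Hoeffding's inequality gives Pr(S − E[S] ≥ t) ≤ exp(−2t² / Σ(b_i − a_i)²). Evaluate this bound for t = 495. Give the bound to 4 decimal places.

0.0027

Σ(b_i − a_i)² = 368·(15)² = 82800.
Exponent = 2·495²/82800 = 5.9185.
Bound = exp(−5.9185) = 0.00269.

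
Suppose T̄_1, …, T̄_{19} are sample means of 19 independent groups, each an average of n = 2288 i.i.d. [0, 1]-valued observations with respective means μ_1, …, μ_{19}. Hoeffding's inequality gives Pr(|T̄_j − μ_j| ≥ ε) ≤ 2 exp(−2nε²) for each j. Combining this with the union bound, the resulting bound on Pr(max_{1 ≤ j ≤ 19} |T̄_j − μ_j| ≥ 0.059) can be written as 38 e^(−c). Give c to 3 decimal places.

Union bound over the 19 events: Pr(max_{1 ≤ j ≤ 19} |T̄_j − μ_j| ≥ 0.059) ≤ 19·2·exp(−2nε²) = 38 exp(−2·2288·0.059²).
So c = 2·2288·0.059² = 15.9291.

15.929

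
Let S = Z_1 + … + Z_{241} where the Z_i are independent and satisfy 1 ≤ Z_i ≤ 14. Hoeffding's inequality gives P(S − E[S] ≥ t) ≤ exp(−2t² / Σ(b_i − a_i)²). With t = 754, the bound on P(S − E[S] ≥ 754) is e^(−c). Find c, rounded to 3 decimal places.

27.917

Σ(b_i − a_i)² = 241·(13)² = 40729.
c = 2t²/40729 = 2·754²/40729 = 27.9170.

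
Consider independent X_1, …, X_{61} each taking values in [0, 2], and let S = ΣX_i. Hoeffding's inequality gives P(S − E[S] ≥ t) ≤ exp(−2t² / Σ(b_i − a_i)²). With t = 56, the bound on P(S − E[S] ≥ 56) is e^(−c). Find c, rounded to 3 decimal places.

25.705

Σ(b_i − a_i)² = 61·(2)² = 244.
c = 2t²/244 = 2·56²/244 = 25.7049.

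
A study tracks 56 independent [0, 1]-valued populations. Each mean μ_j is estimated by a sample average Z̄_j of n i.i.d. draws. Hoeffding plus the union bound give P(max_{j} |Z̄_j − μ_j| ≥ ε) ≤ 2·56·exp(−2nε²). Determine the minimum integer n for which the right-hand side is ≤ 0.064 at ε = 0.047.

Need 2·56·exp(−2nε²) ≤ 0.064, i.e. exp(−2nε²) ≤ 0.064/112.
So 2nε² ≥ ln(112/0.064) = 7.467371.
Hence n ≥ 7.467371/(2·0.047²) = 1690.215.
The smallest integer n is 1691.

1691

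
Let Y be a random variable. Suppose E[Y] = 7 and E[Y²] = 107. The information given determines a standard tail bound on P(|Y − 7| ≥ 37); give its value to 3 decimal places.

The first two moments determine the variance, so Chebyshev's inequality is the sharpest standard bound available.
Var(Y) = E[Y²] − (E[Y])² = 107 − 49 = 58.
Chebyshev's inequality: P(|Y − μ| ≥ t) ≤ Var(Y)/t² = 58/1369 = 0.0424.

0.042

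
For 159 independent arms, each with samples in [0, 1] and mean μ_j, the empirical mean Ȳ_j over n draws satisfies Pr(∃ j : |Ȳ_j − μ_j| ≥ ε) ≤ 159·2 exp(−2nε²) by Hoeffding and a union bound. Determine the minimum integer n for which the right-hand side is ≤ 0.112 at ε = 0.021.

Need 2·159·exp(−2nε²) ≤ 0.112, i.e. exp(−2nε²) ≤ 0.112/318.
So 2nε² ≥ ln(318/0.112) = 7.951308.
Hence n ≥ 7.951308/(2·0.021²) = 9015.088.
The smallest integer n is 9016.

9016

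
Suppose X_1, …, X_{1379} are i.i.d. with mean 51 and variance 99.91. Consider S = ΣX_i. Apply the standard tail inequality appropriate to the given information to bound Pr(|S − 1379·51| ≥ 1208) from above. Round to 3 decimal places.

With mean and variance of each term known, Chebyshev's inequality bounds the deviation of the sum (or sample mean).
Var(S) = n·Var(X_i) = 1379·99.91 = 137775.89.
Chebyshev: Pr(|S − 1379·51| ≥ 1208) ≤ Var(S)/1208² = 137775.89/1459264 = 0.0944.

0.094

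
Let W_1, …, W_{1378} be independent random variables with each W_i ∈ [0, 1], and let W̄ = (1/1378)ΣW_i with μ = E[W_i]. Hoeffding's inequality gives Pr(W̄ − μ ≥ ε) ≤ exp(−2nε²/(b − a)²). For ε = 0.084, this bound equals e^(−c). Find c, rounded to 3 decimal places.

19.446

c = 2nε²/(b − a)² = 2·1378·0.084² / 1² = 19.4463.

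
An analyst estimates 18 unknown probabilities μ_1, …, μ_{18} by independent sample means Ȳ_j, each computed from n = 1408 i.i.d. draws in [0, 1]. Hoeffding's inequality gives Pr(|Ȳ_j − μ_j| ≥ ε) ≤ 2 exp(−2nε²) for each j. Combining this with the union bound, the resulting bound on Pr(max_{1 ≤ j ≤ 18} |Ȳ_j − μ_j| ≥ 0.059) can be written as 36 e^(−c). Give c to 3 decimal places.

Union bound over the 18 events: Pr(max_{1 ≤ j ≤ 18} |Ȳ_j − μ_j| ≥ 0.059) ≤ 18·2·exp(−2nε²) = 36 exp(−2·1408·0.059²).
So c = 2·1408·0.059² = 9.8025.

9.802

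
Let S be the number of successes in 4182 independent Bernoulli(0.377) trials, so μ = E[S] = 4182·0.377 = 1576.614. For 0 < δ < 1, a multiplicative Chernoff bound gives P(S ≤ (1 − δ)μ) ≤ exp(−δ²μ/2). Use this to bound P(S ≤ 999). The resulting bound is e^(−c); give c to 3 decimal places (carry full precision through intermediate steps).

105.808

Write 999 = (1 − δ)μ, so δ = 1 − 999/1576.614 = 0.3663636…
Then the exponent is δ²μ/2 = (μ − 999)²/(2μ) = 105.808376.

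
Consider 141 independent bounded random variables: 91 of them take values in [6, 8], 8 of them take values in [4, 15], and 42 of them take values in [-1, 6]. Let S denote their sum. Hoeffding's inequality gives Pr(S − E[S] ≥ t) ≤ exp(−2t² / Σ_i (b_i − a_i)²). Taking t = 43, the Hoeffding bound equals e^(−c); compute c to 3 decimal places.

Σ(b_i − a_i)² = 91·2² + 8·11² + 42·7² = 3390.
c = 2t² / 3390 = 2·43² / 3390 = 1.0909.

1.091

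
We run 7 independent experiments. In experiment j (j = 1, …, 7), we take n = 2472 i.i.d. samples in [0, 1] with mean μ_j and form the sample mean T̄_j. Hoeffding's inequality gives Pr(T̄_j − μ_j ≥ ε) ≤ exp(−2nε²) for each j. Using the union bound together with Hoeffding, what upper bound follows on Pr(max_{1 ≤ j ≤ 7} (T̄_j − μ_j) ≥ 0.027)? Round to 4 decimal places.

0.1905

Per-experiment Hoeffding bound: exp(−2·2472·0.027²) = exp(−3.60418) = 0.02721.
Union bound over 7 events: 7·0.02721 = 0.19047.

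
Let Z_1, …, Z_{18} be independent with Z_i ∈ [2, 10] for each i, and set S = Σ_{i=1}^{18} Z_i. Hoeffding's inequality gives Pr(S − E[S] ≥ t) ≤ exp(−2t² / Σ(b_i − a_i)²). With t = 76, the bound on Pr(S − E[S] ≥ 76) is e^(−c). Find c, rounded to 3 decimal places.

Σ(b_i − a_i)² = 18·(8)² = 1152.
c = 2t²/1152 = 2·76²/1152 = 10.0278.

10.028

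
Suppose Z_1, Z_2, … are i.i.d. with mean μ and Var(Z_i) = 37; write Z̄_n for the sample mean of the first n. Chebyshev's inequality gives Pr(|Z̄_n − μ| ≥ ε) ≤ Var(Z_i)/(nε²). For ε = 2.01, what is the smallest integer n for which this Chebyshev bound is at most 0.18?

51

Require 37/(n·2.01²) ≤ 0.18, i.e. n ≥ 37/(0.18·2.01²) = 50.879.
The smallest integer n is 51.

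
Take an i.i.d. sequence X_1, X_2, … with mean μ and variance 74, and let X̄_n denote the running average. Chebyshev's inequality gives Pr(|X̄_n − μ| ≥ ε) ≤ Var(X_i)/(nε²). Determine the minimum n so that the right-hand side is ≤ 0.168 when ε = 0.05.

Require 74/(n·0.05²) ≤ 0.168, i.e. n ≥ 74/(0.168·0.05²) = 176190.476.
The smallest integer n is 176191.

176191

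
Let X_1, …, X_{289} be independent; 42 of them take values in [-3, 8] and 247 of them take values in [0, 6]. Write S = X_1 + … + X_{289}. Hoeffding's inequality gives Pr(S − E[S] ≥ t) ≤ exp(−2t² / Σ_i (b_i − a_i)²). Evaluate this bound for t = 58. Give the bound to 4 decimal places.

0.6179

Σ(b_i − a_i)² = 42·11² + 247·6² = 13974.
Exponent = 2·58² / 13974 = 0.48147.
Bound = exp(−0.48147) = 0.61788.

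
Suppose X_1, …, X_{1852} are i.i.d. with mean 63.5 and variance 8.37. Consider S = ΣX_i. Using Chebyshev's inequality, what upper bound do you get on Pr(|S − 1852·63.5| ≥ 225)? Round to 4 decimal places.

0.3062

Var(S) = n·Var(X_i) = 1852·8.37 = 15501.24.
Chebyshev: Pr(|S − 1852·63.5| ≥ 225) ≤ Var(S)/225² = 15501.24/50625 = 0.3062.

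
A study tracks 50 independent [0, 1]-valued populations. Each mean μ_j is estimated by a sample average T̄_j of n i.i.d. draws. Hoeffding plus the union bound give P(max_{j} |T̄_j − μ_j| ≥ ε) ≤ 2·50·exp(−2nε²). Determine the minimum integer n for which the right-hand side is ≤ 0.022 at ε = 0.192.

115

Need 2·50·exp(−2nε²) ≤ 0.022, i.e. exp(−2nε²) ≤ 0.022/100.
So 2nε² ≥ ln(100/0.022) = 8.421883.
Hence n ≥ 8.421883/(2·0.192²) = 114.229.
The smallest integer n is 115.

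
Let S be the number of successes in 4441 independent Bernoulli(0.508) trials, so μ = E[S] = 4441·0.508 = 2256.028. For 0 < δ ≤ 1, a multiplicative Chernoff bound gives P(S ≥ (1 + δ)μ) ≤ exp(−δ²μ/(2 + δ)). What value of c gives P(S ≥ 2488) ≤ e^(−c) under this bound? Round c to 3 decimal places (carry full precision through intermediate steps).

11.343

Write 2488 = (1 + δ)μ, so δ = 2488/2256.028 − 1 = 0.1028232…
Then the exponent is δ²μ/(2 + δ) = (2488 − μ)² / (μ·(2 + δ)) = 11.342894.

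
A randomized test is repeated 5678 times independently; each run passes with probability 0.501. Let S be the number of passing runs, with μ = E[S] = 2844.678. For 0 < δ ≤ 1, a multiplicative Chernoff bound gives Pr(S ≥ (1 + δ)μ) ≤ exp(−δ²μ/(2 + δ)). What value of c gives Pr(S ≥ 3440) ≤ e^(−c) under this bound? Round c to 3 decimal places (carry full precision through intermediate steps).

56.392

Write 3440 = (1 + δ)μ, so δ = 3440/2844.678 − 1 = 0.2092757…
Then the exponent is δ²μ/(2 + δ) = (3440 − μ)² / (μ·(2 + δ)) = 56.392433.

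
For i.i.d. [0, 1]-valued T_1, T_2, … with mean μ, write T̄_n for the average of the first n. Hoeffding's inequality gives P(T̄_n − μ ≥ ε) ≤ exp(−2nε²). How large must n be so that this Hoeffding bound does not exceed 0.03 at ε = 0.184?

52

Require exp(−2nε²) ≤ 0.03, i.e. 2nε² ≥ ln(1/0.03) = 3.506558.
So n ≥ 3.506558 / (2·0.184²) = 51.786.
The smallest integer n is 52.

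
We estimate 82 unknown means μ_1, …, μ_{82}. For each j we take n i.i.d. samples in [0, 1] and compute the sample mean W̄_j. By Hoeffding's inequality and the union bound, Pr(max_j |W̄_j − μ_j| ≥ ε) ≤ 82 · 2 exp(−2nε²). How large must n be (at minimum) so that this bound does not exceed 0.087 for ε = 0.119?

267

Need 2·82·exp(−2nε²) ≤ 0.087, i.e. exp(−2nε²) ≤ 0.087/164.
So 2nε² ≥ ln(164/0.087) = 7.541714.
Hence n ≥ 7.541714/(2·0.119²) = 266.285.
The smallest integer n is 267.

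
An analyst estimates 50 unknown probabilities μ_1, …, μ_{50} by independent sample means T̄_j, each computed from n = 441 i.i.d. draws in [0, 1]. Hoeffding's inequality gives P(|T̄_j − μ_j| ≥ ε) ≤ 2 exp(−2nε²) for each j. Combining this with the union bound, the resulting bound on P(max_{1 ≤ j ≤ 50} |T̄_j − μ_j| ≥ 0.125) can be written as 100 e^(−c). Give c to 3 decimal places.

Union bound over the 50 events: P(max_{1 ≤ j ≤ 50} |T̄_j − μ_j| ≥ 0.125) ≤ 50·2·exp(−2nε²) = 100 exp(−2·441·0.125²).
So c = 2·441·0.125² = 13.7812.

13.781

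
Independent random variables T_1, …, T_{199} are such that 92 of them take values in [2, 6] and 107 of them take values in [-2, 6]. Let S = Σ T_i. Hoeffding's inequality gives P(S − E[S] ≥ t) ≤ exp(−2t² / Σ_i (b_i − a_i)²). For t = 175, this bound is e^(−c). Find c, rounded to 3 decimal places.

7.362

Σ(b_i − a_i)² = 92·4² + 107·8² = 8320.
c = 2t² / 8320 = 2·175² / 8320 = 7.3618.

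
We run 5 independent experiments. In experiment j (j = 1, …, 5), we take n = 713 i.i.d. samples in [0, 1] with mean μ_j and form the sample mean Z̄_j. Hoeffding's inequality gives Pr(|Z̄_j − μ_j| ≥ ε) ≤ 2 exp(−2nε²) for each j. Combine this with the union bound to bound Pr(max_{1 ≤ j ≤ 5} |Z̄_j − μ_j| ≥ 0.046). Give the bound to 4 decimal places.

Per-experiment Hoeffding bound: 2·exp(−2·713·0.046²) = 2·exp(−3.01742) = 0.097855.
Union bound over 5 events: 5·0.097855 = 0.48927.

0.4893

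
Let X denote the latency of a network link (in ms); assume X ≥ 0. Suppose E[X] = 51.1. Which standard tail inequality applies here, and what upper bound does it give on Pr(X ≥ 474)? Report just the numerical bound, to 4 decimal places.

Only the mean of a non-negative variable is known, so Markov's inequality is the applicable tail bound.
Markov's inequality: for a non-negative random variable, Pr(X ≥ a) ≤ E[X]/a.
Here E[X] = 51.1 and a = 474, so the bound is 51.1/474 = 0.1078.

0.1078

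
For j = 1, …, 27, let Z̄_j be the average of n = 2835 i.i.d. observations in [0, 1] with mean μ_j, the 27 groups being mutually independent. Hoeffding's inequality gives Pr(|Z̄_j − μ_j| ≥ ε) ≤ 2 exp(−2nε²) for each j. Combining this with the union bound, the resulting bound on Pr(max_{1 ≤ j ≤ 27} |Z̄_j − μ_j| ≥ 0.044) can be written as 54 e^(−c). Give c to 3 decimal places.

10.977

Union bound over the 27 events: Pr(max_{1 ≤ j ≤ 27} |Z̄_j − μ_j| ≥ 0.044) ≤ 27·2·exp(−2nε²) = 54 exp(−2·2835·0.044²).
So c = 2·2835·0.044² = 10.9771.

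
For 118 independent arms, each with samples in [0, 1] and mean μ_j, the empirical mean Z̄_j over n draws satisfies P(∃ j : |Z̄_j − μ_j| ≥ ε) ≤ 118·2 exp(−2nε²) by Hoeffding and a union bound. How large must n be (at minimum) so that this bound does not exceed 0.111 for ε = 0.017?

13257

Need 2·118·exp(−2nε²) ≤ 0.111, i.e. exp(−2nε²) ≤ 0.111/236.
So 2nε² ≥ ln(236/0.111) = 7.662057.
Hence n ≥ 7.662057/(2·0.017²) = 13256.154.
The smallest integer n is 13257.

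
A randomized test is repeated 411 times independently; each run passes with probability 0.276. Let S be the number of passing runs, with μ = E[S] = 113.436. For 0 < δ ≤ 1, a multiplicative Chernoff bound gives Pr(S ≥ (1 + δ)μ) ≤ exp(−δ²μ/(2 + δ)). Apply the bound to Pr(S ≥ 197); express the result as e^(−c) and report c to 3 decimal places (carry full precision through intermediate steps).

22.494

Write 197 = (1 + δ)μ, so δ = 197/113.436 − 1 = 0.7366621…
Then the exponent is δ²μ/(2 + δ) = (197 − μ)² / (μ·(2 + δ)) = 22.493983.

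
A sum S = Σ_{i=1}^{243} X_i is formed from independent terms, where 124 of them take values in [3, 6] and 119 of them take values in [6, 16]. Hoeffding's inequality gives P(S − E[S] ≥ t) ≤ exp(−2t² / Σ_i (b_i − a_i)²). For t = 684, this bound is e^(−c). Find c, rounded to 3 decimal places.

Σ(b_i − a_i)² = 124·3² + 119·10² = 13016.
c = 2t² / 13016 = 2·684² / 13016 = 71.8894.

71.889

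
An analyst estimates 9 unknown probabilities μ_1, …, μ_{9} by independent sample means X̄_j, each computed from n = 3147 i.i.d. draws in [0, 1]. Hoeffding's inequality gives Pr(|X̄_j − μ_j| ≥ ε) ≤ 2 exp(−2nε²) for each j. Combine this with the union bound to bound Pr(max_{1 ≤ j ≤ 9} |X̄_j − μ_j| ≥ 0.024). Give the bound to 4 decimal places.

0.4795

Per-experiment Hoeffding bound: 2·exp(−2·3147·0.024²) = 2·exp(−3.62534) = 0.05328.
Union bound over 9 events: 9·0.05328 = 0.47952.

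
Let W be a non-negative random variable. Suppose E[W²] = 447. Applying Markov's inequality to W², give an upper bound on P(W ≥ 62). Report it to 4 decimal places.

0.1163

Since W ≥ 0, the event {W ≥ 62} is the same as {W² ≥ 3844}.
Markov's inequality applied to W² gives P(W² ≥ 3844) ≤ E[W²]/3844 = 447/3844 = 0.1163.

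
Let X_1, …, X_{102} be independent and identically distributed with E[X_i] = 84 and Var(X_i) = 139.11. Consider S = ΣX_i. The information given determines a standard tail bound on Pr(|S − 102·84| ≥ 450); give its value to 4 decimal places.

0.0701

With mean and variance of each term known, Chebyshev's inequality bounds the deviation of the sum (or sample mean).
Var(S) = n·Var(X_i) = 102·139.11 = 14189.22.
Chebyshev: Pr(|S − 102·84| ≥ 450) ≤ Var(S)/450² = 14189.22/202500 = 0.0701.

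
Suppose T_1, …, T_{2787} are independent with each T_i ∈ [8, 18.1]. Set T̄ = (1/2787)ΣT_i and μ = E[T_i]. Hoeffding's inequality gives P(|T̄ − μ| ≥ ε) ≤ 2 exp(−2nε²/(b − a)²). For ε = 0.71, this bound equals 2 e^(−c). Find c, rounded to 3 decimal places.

27.545

c = 2nε²/(b − a)² = 2·2787·0.71² / 10.1² = 27.5449.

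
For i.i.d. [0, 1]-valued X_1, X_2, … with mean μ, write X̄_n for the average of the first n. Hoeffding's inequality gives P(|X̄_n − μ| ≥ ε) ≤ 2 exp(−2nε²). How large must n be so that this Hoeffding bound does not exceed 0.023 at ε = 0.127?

139

Require 2·exp(−2nε²) ≤ 0.023, i.e. 2nε² ≥ ln(2/0.023) = 4.465408.
So n ≥ 4.465408 / (2·0.127²) = 138.428.
The smallest integer n is 139.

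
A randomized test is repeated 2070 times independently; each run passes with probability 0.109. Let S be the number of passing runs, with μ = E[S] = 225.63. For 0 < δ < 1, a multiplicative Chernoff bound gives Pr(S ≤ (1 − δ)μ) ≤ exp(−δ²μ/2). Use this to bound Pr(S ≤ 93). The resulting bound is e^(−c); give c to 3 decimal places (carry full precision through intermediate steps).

Write 93 = (1 − δ)μ, so δ = 1 − 93/225.63 = 0.5878208…
Then the exponent is δ²μ/2 = (μ − 93)²/(2μ) = 38.981334.

38.981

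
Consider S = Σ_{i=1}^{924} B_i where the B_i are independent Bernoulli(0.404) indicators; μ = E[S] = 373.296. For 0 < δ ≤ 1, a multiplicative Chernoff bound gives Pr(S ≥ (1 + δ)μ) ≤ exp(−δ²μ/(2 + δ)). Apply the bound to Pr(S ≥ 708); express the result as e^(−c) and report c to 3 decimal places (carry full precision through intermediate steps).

Write 708 = (1 + δ)μ, so δ = 708/373.296 − 1 = 0.8966182…
Then the exponent is δ²μ/(2 + δ) = (708 − μ)² / (μ·(2 + δ)) = 103.604164.

103.604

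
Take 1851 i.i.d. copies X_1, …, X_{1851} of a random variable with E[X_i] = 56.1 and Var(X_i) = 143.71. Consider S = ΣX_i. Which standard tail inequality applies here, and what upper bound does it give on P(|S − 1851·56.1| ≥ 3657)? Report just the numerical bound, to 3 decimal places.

With mean and variance of each term known, Chebyshev's inequality bounds the deviation of the sum (or sample mean).
Var(S) = n·Var(X_i) = 1851·143.71 = 266007.21.
Chebyshev: P(|S − 1851·56.1| ≥ 3657) ≤ Var(S)/3657² = 266007.21/13373649 = 0.0199.

0.020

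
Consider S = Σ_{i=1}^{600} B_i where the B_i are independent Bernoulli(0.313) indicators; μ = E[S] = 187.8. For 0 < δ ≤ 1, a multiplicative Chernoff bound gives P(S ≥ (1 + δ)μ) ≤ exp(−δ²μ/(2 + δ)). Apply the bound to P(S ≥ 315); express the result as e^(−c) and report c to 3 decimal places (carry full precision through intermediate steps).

32.179

Write 315 = (1 + δ)μ, so δ = 315/187.8 − 1 = 0.6773163…
Then the exponent is δ²μ/(2 + δ) = (315 − μ)² / (μ·(2 + δ)) = 32.179475.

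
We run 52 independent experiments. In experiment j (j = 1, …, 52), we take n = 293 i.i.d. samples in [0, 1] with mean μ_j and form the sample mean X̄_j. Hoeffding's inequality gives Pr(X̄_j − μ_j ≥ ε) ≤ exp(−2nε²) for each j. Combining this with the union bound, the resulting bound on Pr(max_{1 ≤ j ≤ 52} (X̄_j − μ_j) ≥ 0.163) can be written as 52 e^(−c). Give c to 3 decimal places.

Union bound over the 52 events: Pr(max_{1 ≤ j ≤ 52} (X̄_j − μ_j) ≥ 0.163) ≤ 52·exp(−2nε²) = 52 exp(−2·293·0.163²).
So c = 2·293·0.163² = 15.5694.

15.569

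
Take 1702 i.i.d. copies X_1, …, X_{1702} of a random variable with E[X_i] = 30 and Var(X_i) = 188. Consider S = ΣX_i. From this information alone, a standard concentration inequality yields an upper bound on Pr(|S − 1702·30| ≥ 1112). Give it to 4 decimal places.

With mean and variance of each term known, Chebyshev's inequality bounds the deviation of the sum (or sample mean).
Var(S) = n·Var(X_i) = 1702·188 = 319976.
Chebyshev: Pr(|S − 1702·30| ≥ 1112) ≤ Var(S)/1112² = 319976/1236544 = 0.2588.

0.2588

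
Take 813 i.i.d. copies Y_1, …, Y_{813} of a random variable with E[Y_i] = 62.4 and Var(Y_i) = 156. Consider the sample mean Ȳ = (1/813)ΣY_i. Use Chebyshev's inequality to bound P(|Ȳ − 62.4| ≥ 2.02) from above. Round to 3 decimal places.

Var(Ȳ) = Var(Y_i)/n = 156/813 = 0.19188.
Chebyshev: P(|Ȳ − 62.4| ≥ 2.02) ≤ Var(Ȳ)/(2.02)² = 156/(813·2.02²) = 0.0470.

0.047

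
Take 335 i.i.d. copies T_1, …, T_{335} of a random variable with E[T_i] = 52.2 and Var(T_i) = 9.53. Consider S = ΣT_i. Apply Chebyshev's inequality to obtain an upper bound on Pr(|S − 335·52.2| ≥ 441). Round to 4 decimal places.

0.0164

Var(S) = n·Var(T_i) = 335·9.53 = 3192.55.
Chebyshev: Pr(|S − 335·52.2| ≥ 441) ≤ Var(S)/441² = 3192.55/194481 = 0.0164.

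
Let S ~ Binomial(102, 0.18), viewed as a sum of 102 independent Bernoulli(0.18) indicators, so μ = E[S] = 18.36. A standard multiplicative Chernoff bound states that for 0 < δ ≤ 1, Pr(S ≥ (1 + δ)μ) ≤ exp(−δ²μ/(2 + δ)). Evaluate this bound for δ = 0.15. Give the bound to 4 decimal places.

0.8252

Exponent = δ²μ/(2 + δ) = 0.15²·18.36/2.15 = 0.1921.
Bound = exp(−0.1921) = 0.82519.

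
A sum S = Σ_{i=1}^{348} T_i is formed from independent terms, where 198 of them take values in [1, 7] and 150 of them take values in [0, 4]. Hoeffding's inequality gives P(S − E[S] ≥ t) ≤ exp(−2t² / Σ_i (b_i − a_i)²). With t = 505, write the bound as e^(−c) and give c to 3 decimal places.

53.532

Σ(b_i − a_i)² = 198·6² + 150·4² = 9528.
c = 2t² / 9528 = 2·505² / 9528 = 53.5317.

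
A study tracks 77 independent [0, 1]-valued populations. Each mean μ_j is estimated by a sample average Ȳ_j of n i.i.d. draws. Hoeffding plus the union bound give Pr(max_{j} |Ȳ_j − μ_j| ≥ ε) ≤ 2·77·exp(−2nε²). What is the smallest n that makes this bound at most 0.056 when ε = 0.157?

Need 2·77·exp(−2nε²) ≤ 0.056, i.e. exp(−2nε²) ≤ 0.056/154.
So 2nε² ≥ ln(154/0.056) = 7.919356.
Hence n ≥ 7.919356/(2·0.157²) = 160.643.
The smallest integer n is 161.

161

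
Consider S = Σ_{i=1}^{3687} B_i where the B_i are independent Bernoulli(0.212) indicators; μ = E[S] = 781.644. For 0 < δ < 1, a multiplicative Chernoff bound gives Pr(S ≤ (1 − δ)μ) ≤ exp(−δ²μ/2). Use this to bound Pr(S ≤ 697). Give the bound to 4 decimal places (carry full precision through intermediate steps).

Write 697 = (1 − δ)μ, so δ = 1 − 697/781.644 = 0.1082897…
Then the exponent is δ²μ/2 = (μ − 697)²/(2μ) = 4.583037.
Bound = exp(−4.583037) = 0.01022.

0.0102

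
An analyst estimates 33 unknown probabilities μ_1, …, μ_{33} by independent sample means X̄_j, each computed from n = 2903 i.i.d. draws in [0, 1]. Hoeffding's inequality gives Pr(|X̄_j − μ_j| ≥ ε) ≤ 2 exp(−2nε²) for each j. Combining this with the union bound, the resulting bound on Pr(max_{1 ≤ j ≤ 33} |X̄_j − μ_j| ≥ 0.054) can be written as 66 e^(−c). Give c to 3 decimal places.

Union bound over the 33 events: Pr(max_{1 ≤ j ≤ 33} |X̄_j − μ_j| ≥ 0.054) ≤ 33·2·exp(−2nε²) = 66 exp(−2·2903·0.054²).
So c = 2·2903·0.054² = 16.9303.

16.930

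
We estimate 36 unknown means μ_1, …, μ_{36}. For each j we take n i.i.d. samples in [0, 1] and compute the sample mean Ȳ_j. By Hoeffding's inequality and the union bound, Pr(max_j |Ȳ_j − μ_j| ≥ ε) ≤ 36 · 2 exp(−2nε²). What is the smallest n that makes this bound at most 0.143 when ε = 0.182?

94

Need 2·36·exp(−2nε²) ≤ 0.143, i.e. exp(−2nε²) ≤ 0.143/72.
So 2nε² ≥ ln(72/0.143) = 6.221577.
Hence n ≥ 6.221577/(2·0.182²) = 93.913.
The smallest integer n is 94.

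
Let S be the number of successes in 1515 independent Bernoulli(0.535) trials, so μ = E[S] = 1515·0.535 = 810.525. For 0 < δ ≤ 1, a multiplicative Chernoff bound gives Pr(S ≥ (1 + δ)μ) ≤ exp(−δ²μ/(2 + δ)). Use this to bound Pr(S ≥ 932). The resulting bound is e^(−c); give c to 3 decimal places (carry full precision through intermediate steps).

8.468

Write 932 = (1 + δ)μ, so δ = 932/810.525 − 1 = 0.149872…
Then the exponent is δ²μ/(2 + δ) = (932 − μ)² / (μ·(2 + δ)) = 8.468272.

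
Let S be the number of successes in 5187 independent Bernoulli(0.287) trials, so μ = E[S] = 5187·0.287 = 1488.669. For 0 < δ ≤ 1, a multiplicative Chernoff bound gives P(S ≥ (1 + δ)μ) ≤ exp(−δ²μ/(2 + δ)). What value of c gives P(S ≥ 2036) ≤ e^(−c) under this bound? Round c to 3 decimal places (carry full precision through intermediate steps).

84.993

Write 2036 = (1 + δ)μ, so δ = 2036/1488.669 − 1 = 0.3676647…
Then the exponent is δ²μ/(2 + δ) = (2036 − μ)² / (μ·(2 + δ)) = 84.992725.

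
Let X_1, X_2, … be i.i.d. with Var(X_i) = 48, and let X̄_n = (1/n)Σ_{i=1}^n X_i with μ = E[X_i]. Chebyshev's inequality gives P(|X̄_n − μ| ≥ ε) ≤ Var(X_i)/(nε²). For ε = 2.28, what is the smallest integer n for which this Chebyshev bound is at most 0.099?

Require 48/(n·2.28²) ≤ 0.099, i.e. n ≥ 48/(0.099·2.28²) = 93.269.
The smallest integer n is 94.

94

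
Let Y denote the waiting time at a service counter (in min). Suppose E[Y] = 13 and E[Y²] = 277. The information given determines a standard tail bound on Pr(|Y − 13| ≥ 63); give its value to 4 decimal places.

0.0272

The first two moments determine the variance, so Chebyshev's inequality is the sharpest standard bound available.
Var(Y) = E[Y²] − (E[Y])² = 277 − 169 = 108.
Chebyshev's inequality: Pr(|Y − μ| ≥ t) ≤ Var(Y)/t² = 108/3969 = 0.0272.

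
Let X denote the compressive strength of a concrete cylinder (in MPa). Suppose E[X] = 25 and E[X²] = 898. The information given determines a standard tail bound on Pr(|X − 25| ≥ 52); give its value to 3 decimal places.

The first two moments determine the variance, so Chebyshev's inequality is the sharpest standard bound available.
Var(X) = E[X²] − (E[X])² = 898 − 625 = 273.
Chebyshev's inequality: Pr(|X − μ| ≥ t) ≤ Var(X)/t² = 273/2704 = 0.1010.

0.101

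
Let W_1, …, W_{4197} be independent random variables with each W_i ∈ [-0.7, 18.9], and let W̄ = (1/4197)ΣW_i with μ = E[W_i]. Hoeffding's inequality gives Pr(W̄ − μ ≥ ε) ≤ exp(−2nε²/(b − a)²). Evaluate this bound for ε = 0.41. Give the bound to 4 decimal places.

0.0254

Exponent: 2nε²/(b − a)² = 2·4197·0.41² / 19.6² = 3.67303.
Bound = exp(−3.67303) = 0.02540.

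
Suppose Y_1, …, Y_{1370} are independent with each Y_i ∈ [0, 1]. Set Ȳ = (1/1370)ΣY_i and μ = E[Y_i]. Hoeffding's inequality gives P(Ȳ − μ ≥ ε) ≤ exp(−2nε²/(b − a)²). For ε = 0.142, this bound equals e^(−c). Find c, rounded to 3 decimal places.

55.249

c = 2nε²/(b − a)² = 2·1370·0.142² / 1² = 55.2494.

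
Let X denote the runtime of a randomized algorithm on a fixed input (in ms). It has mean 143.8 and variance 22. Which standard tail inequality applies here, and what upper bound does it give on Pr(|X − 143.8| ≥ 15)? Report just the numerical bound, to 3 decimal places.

Mean and variance are known, so Chebyshev's inequality applies.
Chebyshev: Pr(|X − μ| ≥ t) ≤ Var(X)/t².
Bound = 22 / 225 = 0.0978.

0.098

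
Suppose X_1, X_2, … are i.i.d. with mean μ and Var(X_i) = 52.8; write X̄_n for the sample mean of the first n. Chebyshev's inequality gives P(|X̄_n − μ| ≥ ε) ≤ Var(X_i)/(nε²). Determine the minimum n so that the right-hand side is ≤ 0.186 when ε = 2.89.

34

Require 52.8/(n·2.89²) ≤ 0.186, i.e. n ≥ 52.8/(0.186·2.89²) = 33.988.
The smallest integer n is 34.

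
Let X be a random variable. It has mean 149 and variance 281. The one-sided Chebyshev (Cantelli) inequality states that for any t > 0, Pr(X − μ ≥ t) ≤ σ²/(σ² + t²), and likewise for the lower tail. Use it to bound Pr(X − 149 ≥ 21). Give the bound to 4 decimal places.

Here σ² = 281 and t = 21, so σ² + t² = 722.
Cantelli's bound: 281/722 = 0.3892.

0.3892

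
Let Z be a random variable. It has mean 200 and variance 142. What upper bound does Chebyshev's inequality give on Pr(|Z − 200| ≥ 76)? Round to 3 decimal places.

Chebyshev: Pr(|Z − μ| ≥ t) ≤ Var(Z)/t².
Bound = 142 / 5776 = 0.0246.

0.025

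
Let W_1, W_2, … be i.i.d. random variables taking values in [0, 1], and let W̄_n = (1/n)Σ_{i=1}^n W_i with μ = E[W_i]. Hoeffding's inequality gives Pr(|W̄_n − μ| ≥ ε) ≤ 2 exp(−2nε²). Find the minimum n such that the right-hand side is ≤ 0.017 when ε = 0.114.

Require 2·exp(−2nε²) ≤ 0.017, i.e. 2nε² ≥ ln(2/0.017) = 4.767689.
So n ≥ 4.767689 / (2·0.114²) = 183.429.
The smallest integer n is 184.

184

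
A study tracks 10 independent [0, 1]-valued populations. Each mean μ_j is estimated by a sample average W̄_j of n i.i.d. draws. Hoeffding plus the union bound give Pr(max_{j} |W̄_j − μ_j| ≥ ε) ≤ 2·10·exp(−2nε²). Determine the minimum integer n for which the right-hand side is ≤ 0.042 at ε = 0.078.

507

Need 2·10·exp(−2nε²) ≤ 0.042, i.e. exp(−2nε²) ≤ 0.042/20.
So 2nε² ≥ ln(20/0.042) = 6.165818.
Hence n ≥ 6.165818/(2·0.078²) = 506.724.
The smallest integer n is 507.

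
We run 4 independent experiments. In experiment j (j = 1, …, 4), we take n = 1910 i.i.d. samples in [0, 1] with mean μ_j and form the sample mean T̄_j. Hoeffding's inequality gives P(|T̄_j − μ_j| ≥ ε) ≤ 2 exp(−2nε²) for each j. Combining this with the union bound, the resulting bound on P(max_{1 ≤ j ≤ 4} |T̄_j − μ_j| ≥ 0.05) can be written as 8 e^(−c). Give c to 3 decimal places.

Union bound over the 4 events: P(max_{1 ≤ j ≤ 4} |T̄_j − μ_j| ≥ 0.05) ≤ 4·2·exp(−2nε²) = 8 exp(−2·1910·0.05²).
So c = 2·1910·0.05² = 9.5500.

9.550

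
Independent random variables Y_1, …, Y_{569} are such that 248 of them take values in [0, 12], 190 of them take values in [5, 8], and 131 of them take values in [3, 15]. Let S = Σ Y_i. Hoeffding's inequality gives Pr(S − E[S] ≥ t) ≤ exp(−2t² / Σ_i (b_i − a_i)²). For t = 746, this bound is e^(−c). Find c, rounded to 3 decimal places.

Σ(b_i − a_i)² = 248·12² + 190·3² + 131·12² = 56286.
c = 2t² / 56286 = 2·746² / 56286 = 19.7746.

19.775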